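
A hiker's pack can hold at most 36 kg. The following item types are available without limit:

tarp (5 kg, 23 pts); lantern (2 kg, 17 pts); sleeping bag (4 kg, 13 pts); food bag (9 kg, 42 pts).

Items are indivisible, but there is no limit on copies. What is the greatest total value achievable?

Best value-per-unit is lantern at 17/2, and filling with it alone uses weight 18×2=36. No mix of the others beats 18×17 = 306.

306 pts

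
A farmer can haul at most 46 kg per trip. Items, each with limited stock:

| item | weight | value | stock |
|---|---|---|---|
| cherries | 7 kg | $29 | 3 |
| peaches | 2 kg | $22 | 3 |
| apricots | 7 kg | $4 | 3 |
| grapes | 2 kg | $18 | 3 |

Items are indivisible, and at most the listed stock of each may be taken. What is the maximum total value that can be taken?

Top feasible selections:
- 3×cherries + 3×peaches + 1×apricots + 3×grapes: weight 40, value 211
- 3×cherries + 3×peaches + 3×grapes: weight 33, value 207
- 3×cherries + 3×peaches + 2×apricots + 2×grapes: weight 45, value 197
- 3×cherries + 3×peaches + 1×apricots + 2×grapes: weight 38, value 193
Best: $211.

$211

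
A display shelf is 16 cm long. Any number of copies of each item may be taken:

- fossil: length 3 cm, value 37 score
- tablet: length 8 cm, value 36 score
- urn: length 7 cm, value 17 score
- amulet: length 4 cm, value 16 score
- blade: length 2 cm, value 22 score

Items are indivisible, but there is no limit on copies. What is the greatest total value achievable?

Best value-per-unit is fossil at 37/3; filling with it alone gives 5×37 = 185.
Optimal mix: 4×fossil + 2×blade → length 16, value 192.

192 score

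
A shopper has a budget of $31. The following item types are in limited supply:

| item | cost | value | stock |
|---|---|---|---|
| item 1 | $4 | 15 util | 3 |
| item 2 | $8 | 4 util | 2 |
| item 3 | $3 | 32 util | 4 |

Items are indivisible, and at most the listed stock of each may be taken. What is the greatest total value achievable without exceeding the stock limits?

173 util

Top feasible selections:
- 3×item 1 + 4×item 3: cost 24, value 173
- 2×item 1 + 1×item 2 + 4×item 3: cost 28, value 162
- 2×item 1 + 4×item 3: cost 20, value 158
Best: 173 util.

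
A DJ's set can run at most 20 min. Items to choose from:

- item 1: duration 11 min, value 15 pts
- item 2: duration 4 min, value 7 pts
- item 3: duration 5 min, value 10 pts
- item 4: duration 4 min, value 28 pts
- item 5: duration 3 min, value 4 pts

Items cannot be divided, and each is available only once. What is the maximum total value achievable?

53 pts

Check high-value combinations within 20 min:
- item 1+item 3+item 4: duration 11+5+4=20, value 15+10+28=53
- item 1+item 2+item 4: duration 11+4+4=19, value 15+7+28=50
- item 2+item 3+item 4+item 5: duration 4+5+4+3=16, value 7+10+28+4=49
- item 1+item 4+item 5: duration 11+4+3=18, value 15+28+4=47
- item 2+item 3+item 4: duration 4+5+4=13, value 7+10+28=45
Best: 53 pts.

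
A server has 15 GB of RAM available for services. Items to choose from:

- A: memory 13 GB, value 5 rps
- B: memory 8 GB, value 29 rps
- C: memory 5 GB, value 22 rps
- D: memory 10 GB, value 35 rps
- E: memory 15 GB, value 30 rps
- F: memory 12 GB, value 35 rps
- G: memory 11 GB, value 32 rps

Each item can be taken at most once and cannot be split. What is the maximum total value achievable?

57 rps

This is a 0/1 knapsack; check combinations near the capacity.
- C+D: memory 5+10=15, value 22+35=57
- B+C: memory 8+5=13, value 29+22=51
- D: memory 10, value 35
- F: memory 12, value 35
Best: 57 rps.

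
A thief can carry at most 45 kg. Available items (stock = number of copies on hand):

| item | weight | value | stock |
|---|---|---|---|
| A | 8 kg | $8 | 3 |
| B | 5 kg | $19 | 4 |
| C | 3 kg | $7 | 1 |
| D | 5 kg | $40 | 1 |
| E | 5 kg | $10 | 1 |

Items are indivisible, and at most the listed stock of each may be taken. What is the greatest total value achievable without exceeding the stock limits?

Top feasible selections:
- 1×A + 4×B + 1×C + 1×D + 1×E: weight 41, value 141
- 2×A + 4×B + 1×C + 1×D: weight 44, value 139
- 1×A + 4×B + 1×D + 1×E: weight 38, value 134
- 4×B + 1×C + 1×D + 1×E: weight 33, value 133
Best: $141.

$141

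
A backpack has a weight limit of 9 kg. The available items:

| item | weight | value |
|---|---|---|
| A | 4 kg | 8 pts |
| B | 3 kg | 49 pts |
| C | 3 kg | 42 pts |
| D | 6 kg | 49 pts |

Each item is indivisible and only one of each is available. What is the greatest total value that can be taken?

Check high-value combinations within 9 kg:
- B+D: weight 3+6=9, value 49+49=98
- B+C: weight 3+3=6, value 49+42=91
- C+D: weight 3+6=9, value 42+49=91
- A+B: weight 4+3=7, value 8+49=57
Best: 98 pts.

98 pts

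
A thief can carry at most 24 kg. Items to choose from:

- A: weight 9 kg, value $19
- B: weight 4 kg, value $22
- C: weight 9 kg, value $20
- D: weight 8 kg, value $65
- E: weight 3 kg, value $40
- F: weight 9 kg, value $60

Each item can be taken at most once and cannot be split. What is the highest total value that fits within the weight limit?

Check high-value combinations within 24 kg:
- B+D+E+F: weight 4+8+3+9=24, value 22+65+40+60=187
- D+E+F: weight 8+3+9=20, value 65+40+60=165
- B+D+F: weight 4+8+9=21, value 22+65+60=147
Best: $187.

$187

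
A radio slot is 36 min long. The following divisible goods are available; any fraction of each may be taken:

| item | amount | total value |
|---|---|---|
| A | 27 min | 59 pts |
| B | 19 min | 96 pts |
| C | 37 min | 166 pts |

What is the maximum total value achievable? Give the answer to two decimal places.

Take in order of value per unit:
- B (96/19 per unit): all 19 → value 96, running total 96.00
- C (166/37 per unit): 17 of 37 → value 17×166/37 = 76.2703, running total 172.27
Total 172.27.

172.27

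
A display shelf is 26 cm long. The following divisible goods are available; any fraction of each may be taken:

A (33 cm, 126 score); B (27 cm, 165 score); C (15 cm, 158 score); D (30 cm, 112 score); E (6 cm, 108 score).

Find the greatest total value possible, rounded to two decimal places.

296.56

Take in order of value per unit:
- E (108/6 per unit): all 6 → value 108, running total 108.00
- C (158/15 per unit): all 15 → value 158, running total 266.00
- B (165/27 per unit): 5 of 27 → value 5×165/27 = 30.5556, running total 296.56
Total 296.56.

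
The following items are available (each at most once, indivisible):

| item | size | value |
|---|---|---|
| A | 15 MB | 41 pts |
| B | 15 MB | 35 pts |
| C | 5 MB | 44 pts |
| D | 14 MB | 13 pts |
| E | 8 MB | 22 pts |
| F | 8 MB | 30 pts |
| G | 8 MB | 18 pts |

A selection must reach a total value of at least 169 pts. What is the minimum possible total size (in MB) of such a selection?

Subsets with value ≥ 169, sorted by total size:
- A+B+C+E+F: size 51, value 172
- A+B+C+E+F+G: size 59, value 190
- A+B+C+D+E+F: size 65, value 185
Minimum size: 51 MB.

51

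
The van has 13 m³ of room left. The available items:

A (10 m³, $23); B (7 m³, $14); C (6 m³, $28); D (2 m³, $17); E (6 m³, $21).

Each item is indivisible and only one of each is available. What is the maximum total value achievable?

Check high-value combinations within 13 m³:
- C+E: volume 6+6=12, value 28+21=49
- C+D: volume 6+2=8, value 28+17=45
- B+C: volume 7+6=13, value 14+28=42
Best: $49.

$49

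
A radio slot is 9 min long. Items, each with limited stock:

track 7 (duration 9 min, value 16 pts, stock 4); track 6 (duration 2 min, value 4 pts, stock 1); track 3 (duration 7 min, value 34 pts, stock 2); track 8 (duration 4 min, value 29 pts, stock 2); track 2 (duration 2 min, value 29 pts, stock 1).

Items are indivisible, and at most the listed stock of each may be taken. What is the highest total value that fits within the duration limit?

Best selections within duration 9 and stock limits:
- 1×track 3 + 1×track 2: duration 9, value 63
- 1×track 6 + 1×track 8 + 1×track 2: duration 8, value 62
Best: 63 pts.

63 pts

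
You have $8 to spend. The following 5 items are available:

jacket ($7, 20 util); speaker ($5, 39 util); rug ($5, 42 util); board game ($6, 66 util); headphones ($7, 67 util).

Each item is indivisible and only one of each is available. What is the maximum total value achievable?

Check high-value combinations within $8:
- headphones: cost 7, value 67
- board game: cost 6, value 66
- rug: cost 5, value 42
- speaker: cost 5, value 39
Best: 67 util.

67 util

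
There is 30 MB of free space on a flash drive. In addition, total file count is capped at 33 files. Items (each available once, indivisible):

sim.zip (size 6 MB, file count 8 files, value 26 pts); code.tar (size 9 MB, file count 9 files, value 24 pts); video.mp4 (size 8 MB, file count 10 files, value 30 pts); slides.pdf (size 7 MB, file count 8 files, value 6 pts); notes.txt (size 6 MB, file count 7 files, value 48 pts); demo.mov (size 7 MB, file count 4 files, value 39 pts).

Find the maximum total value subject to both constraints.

Feasible sets respecting both limits:
- sim.zip+video.mp4+notes.txt+demo.mov: size 27, file count 29, value 143
- code.tar+video.mp4+notes.txt+demo.mov: size 30, file count 30, value 141
- sim.zip+code.tar+notes.txt+demo.mov: size 28, file count 28, value 137
- video.mp4+slides.pdf+notes.txt+demo.mov: size 28, file count 29, value 123
Best: 143 pts.

143 pts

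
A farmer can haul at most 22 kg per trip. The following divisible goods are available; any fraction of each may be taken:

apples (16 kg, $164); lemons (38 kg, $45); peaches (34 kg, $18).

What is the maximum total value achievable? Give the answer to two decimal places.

171.11

Take in order of value per unit:
- apples (164/16 per unit): all 16 → value 164, running total 164.00
- lemons (45/38 per unit): 6 of 38 → value 6×45/38 = 7.1053, running total 171.11
Total 171.11.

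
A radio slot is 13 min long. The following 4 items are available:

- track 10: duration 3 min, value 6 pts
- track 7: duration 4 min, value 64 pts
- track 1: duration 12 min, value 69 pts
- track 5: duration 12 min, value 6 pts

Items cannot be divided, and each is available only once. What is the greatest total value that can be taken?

70 pts

Check high-value combinations within 13 min:
- track 10+track 7: duration 3+4=7, value 6+64=70
- track 1: duration 12, value 69
- track 7: duration 4, value 64
- track 10: duration 3, value 6
- track 5: duration 12, value 6
Best: 70 pts.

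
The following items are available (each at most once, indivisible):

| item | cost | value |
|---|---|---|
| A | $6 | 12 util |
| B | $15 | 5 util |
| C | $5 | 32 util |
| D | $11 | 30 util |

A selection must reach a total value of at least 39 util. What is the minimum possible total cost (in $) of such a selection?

11

Subsets with value ≥ 39, sorted by total cost:
- A+C: cost 11, value 44
- C+D: cost 16, value 62
- A+D: cost 17, value 42
- A+C+D: cost 22, value 74
Minimum cost: 11 $.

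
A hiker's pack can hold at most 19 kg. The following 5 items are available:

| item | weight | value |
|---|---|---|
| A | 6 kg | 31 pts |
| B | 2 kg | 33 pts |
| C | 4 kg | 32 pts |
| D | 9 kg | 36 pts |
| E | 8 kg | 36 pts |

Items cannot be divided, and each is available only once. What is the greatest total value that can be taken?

Check high-value combinations within 19 kg:
- B+D+E: weight 2+9+8=19, value 33+36+36=105
- B+C+E: weight 2+4+8=14, value 33+32+36=101
- B+C+D: weight 2+4+9=15, value 33+32+36=101
- A+B+E: weight 6+2+8=16, value 31+33+36=100
- A+B+D: weight 6+2+9=17, value 31+33+36=100
Best: 105 pts.

105 pts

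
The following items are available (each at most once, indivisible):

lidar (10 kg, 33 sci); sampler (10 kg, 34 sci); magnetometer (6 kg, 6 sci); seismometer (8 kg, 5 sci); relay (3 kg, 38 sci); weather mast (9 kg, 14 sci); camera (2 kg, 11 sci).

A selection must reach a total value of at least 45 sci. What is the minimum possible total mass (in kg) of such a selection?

Subsets with value ≥ 45, sorted by total mass:
- relay+camera: mass 5, value 49
- magnetometer+relay+camera: mass 11, value 55
- relay+weather mast: mass 12, value 52
- sampler+camera: mass 12, value 45
Minimum mass: 5 kg.

5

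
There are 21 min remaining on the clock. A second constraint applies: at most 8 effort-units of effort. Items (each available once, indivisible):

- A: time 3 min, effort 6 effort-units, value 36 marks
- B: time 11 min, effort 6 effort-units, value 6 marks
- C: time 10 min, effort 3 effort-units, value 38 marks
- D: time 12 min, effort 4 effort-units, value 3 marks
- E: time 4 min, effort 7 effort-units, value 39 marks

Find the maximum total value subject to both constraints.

39 marks

Feasible sets respecting both limits:
- E: time 4, effort 7, value 39
- C: time 10, effort 3, value 38
- A: time 3, effort 6, value 36
Best: 39 marks.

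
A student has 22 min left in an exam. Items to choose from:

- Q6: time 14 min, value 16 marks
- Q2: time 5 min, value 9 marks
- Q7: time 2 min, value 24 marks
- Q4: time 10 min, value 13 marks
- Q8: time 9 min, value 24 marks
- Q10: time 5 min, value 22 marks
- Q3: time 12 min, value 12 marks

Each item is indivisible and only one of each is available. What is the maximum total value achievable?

Check high-value combinations within 22 min:
- Q2+Q7+Q8+Q10: time 5+2+9+5=21, value 9+24+24+22=79
- Q7+Q8+Q10: time 2+9+5=16, value 24+24+22=70
- Q2+Q7+Q4+Q10: time 5+2+10+5=22, value 9+24+13+22=68
- Q6+Q7+Q10: time 14+2+5=21, value 16+24+22=62
Best: 79 marks.

79 marks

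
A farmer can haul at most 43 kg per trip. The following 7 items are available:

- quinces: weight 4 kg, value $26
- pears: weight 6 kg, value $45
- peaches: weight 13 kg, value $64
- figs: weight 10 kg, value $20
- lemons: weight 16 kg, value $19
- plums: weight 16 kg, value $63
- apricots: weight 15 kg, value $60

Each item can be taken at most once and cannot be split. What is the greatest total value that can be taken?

Check high-value combinations within 43 kg:
- quinces+pears+peaches+plums: weight 4+6+13+16=39, value 26+45+64+63=198
- quinces+pears+peaches+apricots: weight 4+6+13+15=38, value 26+45+64+60=195
- quinces+pears+plums+apricots: weight 4+6+16+15=41, value 26+45+63+60=194
Best: $198.

$198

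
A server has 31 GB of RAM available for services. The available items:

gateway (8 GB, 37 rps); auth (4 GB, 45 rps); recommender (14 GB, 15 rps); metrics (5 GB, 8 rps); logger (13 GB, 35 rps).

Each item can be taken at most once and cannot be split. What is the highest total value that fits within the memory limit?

Check high-value combinations within 31 GB:
- gateway+auth+metrics+logger: memory 8+4+5+13=30, value 37+45+8+35=125
- gateway+auth+logger: memory 8+4+13=25, value 37+45+35=117
- gateway+auth+recommender+metrics: memory 8+4+14+5=31, value 37+45+15+8=105
- gateway+auth+recommender: memory 8+4+14=26, value 37+45+15=97
- auth+recommender+logger: memory 4+14+13=31, value 45+15+35=95
Best: 125 rps.

125 rps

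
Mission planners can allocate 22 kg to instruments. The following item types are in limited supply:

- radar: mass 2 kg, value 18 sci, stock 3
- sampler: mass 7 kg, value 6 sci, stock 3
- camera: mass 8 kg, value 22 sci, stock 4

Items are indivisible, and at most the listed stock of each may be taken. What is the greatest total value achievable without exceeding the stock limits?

Best selections within mass 22 and stock limits:
- 3×radar + 2×camera: mass 22, value 98
- 3×radar + 1×sampler + 1×camera: mass 21, value 82
- 2×radar + 2×camera: mass 20, value 80
- 3×radar + 1×camera: mass 14, value 76
Best: 98 sci.

98 sci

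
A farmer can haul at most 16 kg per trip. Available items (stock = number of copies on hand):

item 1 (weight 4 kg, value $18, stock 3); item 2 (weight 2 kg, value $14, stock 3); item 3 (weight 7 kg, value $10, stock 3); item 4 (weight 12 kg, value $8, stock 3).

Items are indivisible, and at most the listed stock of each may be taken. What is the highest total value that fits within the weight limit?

$82

Top feasible selections:
- 3×item 1 + 2×item 2: weight 16, value 82
- 2×item 1 + 3×item 2: weight 14, value 78
Best: $82.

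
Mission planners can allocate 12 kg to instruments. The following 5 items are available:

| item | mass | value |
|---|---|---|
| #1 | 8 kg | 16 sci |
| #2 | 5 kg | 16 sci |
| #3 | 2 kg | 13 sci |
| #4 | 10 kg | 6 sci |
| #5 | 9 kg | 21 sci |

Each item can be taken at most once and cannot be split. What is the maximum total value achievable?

34 sci

Check high-value combinations within 12 kg:
- #3+#5: mass 2+9=11, value 13+21=34
- #2+#3: mass 5+2=7, value 16+13=29
- #1+#3: mass 8+2=10, value 16+13=29
- #5: mass 9, value 21
Best: 34 sci.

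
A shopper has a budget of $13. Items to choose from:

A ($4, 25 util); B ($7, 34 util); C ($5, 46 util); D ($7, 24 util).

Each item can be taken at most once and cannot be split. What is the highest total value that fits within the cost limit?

Check high-value combinations within $13:
- B+C: cost 7+5=12, value 34+46=80
- A+C: cost 4+5=9, value 25+46=71
- C+D: cost 5+7=12, value 46+24=70
- A+B: cost 4+7=11, value 25+34=59
Best: 80 util.

80 util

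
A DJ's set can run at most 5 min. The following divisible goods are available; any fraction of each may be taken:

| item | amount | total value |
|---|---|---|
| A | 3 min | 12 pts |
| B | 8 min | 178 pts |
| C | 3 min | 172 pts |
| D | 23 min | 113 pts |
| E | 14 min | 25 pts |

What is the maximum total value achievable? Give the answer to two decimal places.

216.50

Take in order of value per unit:
- C (172/3 per unit): all 3 → value 172, running total 172.00
- B (178/8 per unit): 2 of 8 → value 2×178/8 = 44.5000, running total 216.50
Total 216.50.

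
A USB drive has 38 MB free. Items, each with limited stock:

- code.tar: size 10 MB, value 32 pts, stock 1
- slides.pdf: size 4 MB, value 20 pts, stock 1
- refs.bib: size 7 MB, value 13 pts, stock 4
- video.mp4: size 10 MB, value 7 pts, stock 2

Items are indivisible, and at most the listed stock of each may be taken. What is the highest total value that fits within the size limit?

Top feasible selections:
- 1×code.tar + 1×slides.pdf + 3×refs.bib: size 35, value 91
- 1×code.tar + 1×slides.pdf + 2×refs.bib + 1×video.mp4: size 38, value 85
Best: 91 pts.

91 pts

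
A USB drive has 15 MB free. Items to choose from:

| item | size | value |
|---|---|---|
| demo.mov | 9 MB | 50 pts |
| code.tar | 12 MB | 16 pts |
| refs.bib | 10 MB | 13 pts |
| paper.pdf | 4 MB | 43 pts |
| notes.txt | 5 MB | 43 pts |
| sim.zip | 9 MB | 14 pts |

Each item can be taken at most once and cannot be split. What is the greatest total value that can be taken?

93 pts

Check high-value combinations within 15 MB:
- demo.mov+paper.pdf: size 9+4=13, value 50+43=93
- demo.mov+notes.txt: size 9+5=14, value 50+43=93
- paper.pdf+notes.txt: size 4+5=9, value 43+43=86
- paper.pdf+sim.zip: size 4+9=13, value 43+14=57
- notes.txt+sim.zip: size 5+9=14, value 43+14=57
Best: 93 pts.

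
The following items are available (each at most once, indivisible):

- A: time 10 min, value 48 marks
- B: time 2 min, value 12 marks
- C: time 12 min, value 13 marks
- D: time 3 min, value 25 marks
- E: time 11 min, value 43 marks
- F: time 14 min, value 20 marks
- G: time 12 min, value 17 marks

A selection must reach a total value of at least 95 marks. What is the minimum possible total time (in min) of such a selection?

Subsets with value ≥ 95, sorted by total time:
- A+B+E: time 23, value 103
- A+D+E: time 24, value 116
- A+B+D+E: time 26, value 128
- A+B+D+G: time 27, value 102
Minimum time: 23 min.

23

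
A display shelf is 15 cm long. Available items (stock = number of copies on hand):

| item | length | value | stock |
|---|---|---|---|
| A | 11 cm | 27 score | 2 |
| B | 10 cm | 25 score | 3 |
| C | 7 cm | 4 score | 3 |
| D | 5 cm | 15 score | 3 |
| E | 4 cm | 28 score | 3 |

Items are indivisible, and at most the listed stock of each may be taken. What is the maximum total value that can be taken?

84 score

Top feasible selections:
- 3×E: length 12, value 84
- 1×D + 2×E: length 13, value 71
- 1×C + 2×E: length 15, value 60
- 2×D + 1×E: length 14, value 58
Best: 84 score.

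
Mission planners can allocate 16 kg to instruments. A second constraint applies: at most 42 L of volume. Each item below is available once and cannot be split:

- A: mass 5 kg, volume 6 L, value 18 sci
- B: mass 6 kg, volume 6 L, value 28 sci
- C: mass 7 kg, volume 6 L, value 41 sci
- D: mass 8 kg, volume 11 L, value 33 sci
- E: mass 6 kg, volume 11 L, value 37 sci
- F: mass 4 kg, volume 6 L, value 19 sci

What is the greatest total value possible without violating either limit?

Feasible sets respecting both limits:
- B+E+F: mass 16, volume 23, value 84
- C+E: mass 13, volume 17, value 78
- A+C+F: mass 16, volume 18, value 78
- C+D: mass 15, volume 17, value 74
Best: 84 sci.

84 sci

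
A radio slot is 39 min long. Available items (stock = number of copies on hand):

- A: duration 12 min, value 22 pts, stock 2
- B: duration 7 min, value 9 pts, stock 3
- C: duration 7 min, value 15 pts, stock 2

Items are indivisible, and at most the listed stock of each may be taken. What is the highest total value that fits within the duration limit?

74 pts

Best selections within duration 39 and stock limits:
- 2×A + 2×C: duration 38, value 74
- 2×A + 1×B + 1×C: duration 38, value 68
- 2×A + 2×B: duration 38, value 62
Best: 74 pts.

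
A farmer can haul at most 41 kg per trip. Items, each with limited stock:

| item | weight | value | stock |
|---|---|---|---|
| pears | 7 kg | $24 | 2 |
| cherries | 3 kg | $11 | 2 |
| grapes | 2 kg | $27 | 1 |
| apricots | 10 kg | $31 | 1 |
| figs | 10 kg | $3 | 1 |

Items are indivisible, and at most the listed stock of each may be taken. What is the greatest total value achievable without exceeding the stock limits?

Best selections within weight 41 and stock limits:
- 2×pears + 2×cherries + 1×grapes + 1×apricots: weight 32, value 128
- 2×pears + 1×cherries + 1×grapes + 1×apricots + 1×figs: weight 39, value 120
- 2×pears + 1×cherries + 1×grapes + 1×apricots: weight 29, value 117
Best: $128.

$128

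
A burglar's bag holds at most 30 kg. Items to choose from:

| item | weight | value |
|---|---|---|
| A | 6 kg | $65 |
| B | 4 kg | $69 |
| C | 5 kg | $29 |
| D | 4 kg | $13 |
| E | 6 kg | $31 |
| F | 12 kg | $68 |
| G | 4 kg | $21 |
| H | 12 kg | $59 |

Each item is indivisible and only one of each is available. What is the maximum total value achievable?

$236

Check high-value combinations within 30 kg:
- A+B+D+F+G: weight 6+4+4+12+4=30, value 65+69+13+68+21=236
- A+B+E+F: weight 6+4+6+12=28, value 65+69+31+68=233
- A+B+C+F: weight 6+4+5+12=27, value 65+69+29+68=231
- A+B+C+D+E+G: weight 6+4+5+4+6+4=29, value 65+69+29+13+31+21=228
Best: $236.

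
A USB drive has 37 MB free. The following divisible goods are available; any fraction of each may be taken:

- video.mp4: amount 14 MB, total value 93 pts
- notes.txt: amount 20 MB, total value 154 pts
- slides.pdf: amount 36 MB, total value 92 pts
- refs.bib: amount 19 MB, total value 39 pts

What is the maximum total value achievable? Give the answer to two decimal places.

Take in order of value per unit:
- notes.txt (154/20 per unit): all 20 → value 154, running total 154.00
- video.mp4 (93/14 per unit): all 14 → value 93, running total 247.00
- slides.pdf (92/36 per unit): 3 of 36 → value 3×92/36 = 7.6667, running total 254.67
Total 254.67.

254.67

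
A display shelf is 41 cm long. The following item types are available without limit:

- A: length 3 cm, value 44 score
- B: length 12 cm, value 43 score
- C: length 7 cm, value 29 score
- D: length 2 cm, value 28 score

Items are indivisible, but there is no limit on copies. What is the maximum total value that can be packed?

Best value-per-unit is A at 44/3; filling with it alone gives 13×44 = 572.
Optimal mix: 13×A + 1×D → length 41, value 600.

600 score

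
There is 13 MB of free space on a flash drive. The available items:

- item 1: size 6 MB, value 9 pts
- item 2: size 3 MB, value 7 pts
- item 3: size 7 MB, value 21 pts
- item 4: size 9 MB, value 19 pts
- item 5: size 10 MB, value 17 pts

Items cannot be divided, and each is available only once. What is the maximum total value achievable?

30 pts

Check high-value combinations within 13 MB:
- item 1+item 3: size 6+7=13, value 9+21=30
- item 2+item 3: size 3+7=10, value 7+21=28
- item 2+item 4: size 3+9=12, value 7+19=26
- item 2+item 5: size 3+10=13, value 7+17=24
- item 3: size 7, value 21
Best: 30 pts.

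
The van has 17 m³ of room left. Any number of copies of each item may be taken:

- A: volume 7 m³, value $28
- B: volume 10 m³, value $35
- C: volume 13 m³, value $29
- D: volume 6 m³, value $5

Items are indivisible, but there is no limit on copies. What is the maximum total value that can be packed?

$63

Best value-per-unit is A at 28/7; filling with it alone gives 2×28 = 56.
Optimal mix: 1×A + 1×B → volume 17, value 63.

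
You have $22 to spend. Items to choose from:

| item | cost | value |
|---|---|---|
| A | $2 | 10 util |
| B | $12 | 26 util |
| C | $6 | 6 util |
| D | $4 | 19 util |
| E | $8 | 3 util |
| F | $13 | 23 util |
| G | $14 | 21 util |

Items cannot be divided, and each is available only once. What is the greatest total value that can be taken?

Check high-value combinations within $22:
- A+B+D: cost 2+12+4=18, value 10+26+19=55
- A+D+F: cost 2+4+13=19, value 10+19+23=52
- B+C+D: cost 12+6+4=22, value 26+6+19=51
- A+D+G: cost 2+4+14=20, value 10+19+21=50
- B+D: cost 12+4=16, value 26+19=45
Best: 55 util.

55 util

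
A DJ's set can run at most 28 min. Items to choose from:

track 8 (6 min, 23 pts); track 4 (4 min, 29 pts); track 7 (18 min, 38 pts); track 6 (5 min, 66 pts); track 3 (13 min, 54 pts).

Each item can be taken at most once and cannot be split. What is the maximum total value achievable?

172 pts

This is a 0/1 knapsack; check combinations near the capacity.
- track 8+track 4+track 6+track 3: duration 6+4+5+13=28, value 23+29+66+54=172
- track 4+track 6+track 3: duration 4+5+13=22, value 29+66+54=149
- track 8+track 6+track 3: duration 6+5+13=24, value 23+66+54=143
- track 4+track 7+track 6: duration 4+18+5=27, value 29+38+66=133
- track 6+track 3: duration 5+13=18, value 66+54=120
Best: 172 pts.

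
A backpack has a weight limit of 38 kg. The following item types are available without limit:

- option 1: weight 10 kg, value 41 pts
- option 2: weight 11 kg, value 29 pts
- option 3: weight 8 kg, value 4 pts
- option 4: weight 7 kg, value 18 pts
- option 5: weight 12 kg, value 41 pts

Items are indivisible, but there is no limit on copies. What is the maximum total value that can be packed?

Best value-per-unit is option 1 at 41/10; filling with it alone gives 3×41 = 123.
Optimal mix: 3×option 1 + 1×option 4 → weight 37, value 141.

141 pts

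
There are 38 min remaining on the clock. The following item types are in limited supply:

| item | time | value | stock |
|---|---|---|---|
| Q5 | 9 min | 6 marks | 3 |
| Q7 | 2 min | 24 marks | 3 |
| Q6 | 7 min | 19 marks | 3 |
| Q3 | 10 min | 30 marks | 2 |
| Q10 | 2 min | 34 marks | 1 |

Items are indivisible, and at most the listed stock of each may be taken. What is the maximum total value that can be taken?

185 marks

Best selections within time 38 and stock limits:
- 3×Q7 + 1×Q6 + 2×Q3 + 1×Q10: time 35, value 185
- 3×Q7 + 2×Q6 + 1×Q3 + 1×Q10: time 32, value 174
Best: 185 marks.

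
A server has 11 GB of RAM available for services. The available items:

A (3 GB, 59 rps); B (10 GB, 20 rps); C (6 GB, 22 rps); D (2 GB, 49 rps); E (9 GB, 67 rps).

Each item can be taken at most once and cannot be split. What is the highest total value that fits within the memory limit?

This is a 0/1 knapsack; check combinations near the capacity.
- A+C+D: memory 3+6+2=11, value 59+22+49=130
- D+E: memory 2+9=11, value 49+67=116
- A+D: memory 3+2=5, value 59+49=108
Best: 130 rps.

130 rps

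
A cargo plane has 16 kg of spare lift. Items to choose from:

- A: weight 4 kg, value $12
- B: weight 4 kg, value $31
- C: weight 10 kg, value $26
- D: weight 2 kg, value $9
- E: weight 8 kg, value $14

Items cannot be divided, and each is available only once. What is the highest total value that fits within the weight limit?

Check high-value combinations within 16 kg:
- B+C+D: weight 4+10+2=16, value 31+26+9=66
- B+C: weight 4+10=14, value 31+26=57
- A+B+E: weight 4+4+8=16, value 12+31+14=57
- B+D+E: weight 4+2+8=14, value 31+9+14=54
Best: $66.

$66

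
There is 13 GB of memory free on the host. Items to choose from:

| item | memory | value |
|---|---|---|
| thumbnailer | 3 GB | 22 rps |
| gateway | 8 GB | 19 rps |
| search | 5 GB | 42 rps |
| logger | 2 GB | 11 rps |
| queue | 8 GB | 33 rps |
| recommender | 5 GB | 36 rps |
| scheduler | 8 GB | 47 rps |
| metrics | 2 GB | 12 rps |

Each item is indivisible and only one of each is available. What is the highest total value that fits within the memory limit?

100 rps

This is a 0/1 knapsack; check combinations near the capacity.
- thumbnailer+search+recommender: memory 3+5+5=13, value 22+42+36=100
- search+recommender+metrics: memory 5+5+2=12, value 42+36+12=90
- search+logger+recommender: memory 5+2+5=12, value 42+11+36=89
- search+scheduler: memory 5+8=13, value 42+47=89
- thumbnailer+search+logger+metrics: memory 3+5+2+2=12, value 22+42+11+12=87
Best: 100 rps.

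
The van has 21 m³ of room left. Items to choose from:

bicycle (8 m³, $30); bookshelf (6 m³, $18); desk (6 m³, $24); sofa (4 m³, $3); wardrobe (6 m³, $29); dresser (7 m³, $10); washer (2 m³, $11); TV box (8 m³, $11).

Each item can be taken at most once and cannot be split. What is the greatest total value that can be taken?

$83

Check high-value combinations within 21 m³:
- bicycle+desk+wardrobe: volume 8+6+6=20, value 30+24+29=83
- bookshelf+desk+wardrobe+washer: volume 6+6+6+2=20, value 18+24+29+11=82
- bicycle+bookshelf+wardrobe: volume 8+6+6=20, value 30+18+29=77
- desk+wardrobe+dresser+washer: volume 6+6+7+2=21, value 24+29+10+11=74
- bicycle+sofa+wardrobe+washer: volume 8+4+6+2=20, value 30+3+29+11=73
Best: $83.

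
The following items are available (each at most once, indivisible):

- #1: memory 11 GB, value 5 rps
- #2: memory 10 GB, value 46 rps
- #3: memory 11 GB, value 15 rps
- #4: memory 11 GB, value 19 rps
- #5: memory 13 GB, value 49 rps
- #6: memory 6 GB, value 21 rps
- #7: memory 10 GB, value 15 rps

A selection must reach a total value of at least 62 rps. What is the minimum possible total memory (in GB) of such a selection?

Subsets with value ≥ 62, sorted by total memory:
- #2+#6: memory 16, value 67
- #5+#6: memory 19, value 70
- #2+#4: memory 21, value 65
Minimum memory: 16 GB.

16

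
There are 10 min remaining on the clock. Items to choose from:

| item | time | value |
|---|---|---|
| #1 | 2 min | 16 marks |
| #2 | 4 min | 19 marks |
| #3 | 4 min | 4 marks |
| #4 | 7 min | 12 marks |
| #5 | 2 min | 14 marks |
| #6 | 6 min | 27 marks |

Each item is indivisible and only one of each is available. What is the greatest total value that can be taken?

57 marks

Check high-value combinations within 10 min:
- #1+#5+#6: time 2+2+6=10, value 16+14+27=57
- #1+#2+#5: time 2+4+2=8, value 16+19+14=49
- #2+#6: time 4+6=10, value 19+27=46
- #1+#6: time 2+6=8, value 16+27=43
Best: 57 marks.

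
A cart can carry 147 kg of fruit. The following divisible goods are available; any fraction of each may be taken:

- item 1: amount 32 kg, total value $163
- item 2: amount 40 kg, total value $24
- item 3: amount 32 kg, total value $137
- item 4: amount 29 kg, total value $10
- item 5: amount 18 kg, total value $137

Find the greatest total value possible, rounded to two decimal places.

Take in order of value per unit:
- item 5 (137/18 per unit): all 18 → value 137, running total 137.00
- item 1 (163/32 per unit): all 32 → value 163, running total 300.00
- item 3 (137/32 per unit): all 32 → value 137, running total 437.00
- item 2 (24/40 per unit): all 40 → value 24, running total 461.00
- item 4 (10/29 per unit): 25 of 29 → value 25×10/29 = 8.6207, running total 469.62
Total 469.62.

469.62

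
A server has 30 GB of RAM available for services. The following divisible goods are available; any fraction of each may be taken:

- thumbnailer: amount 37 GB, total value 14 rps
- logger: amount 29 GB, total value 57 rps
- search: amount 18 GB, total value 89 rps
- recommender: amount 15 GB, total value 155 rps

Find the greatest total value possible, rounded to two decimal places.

Take in order of value per unit:
- recommender (155/15 per unit): all 15 → value 155, running total 155.00
- search (89/18 per unit): 15 of 18 → value 15×89/18 = 74.1667, running total 229.17
Total 229.17.

229.17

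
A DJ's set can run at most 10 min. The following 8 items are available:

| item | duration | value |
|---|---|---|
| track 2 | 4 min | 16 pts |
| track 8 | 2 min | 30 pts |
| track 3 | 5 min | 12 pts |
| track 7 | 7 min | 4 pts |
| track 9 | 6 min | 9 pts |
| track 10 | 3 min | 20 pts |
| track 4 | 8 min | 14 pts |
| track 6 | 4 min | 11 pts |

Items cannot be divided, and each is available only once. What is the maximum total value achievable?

Check high-value combinations within 10 min:
- track 2+track 8+track 10: duration 4+2+3=9, value 16+30+20=66
- track 8+track 3+track 10: duration 2+5+3=10, value 30+12+20=62
- track 8+track 10+track 6: duration 2+3+4=9, value 30+20+11=61
- track 2+track 8+track 6: duration 4+2+4=10, value 16+30+11=57
- track 8+track 10: duration 2+3=5, value 30+20=50
Best: 66 pts.

66 pts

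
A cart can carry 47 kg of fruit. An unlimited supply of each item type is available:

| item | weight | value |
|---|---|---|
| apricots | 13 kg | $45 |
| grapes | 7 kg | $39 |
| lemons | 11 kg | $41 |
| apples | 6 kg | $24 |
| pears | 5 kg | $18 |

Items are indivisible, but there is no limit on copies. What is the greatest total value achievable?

$252

Best value-per-unit is grapes at 39/7; filling with it alone gives 6×39 = 234.
Optimal mix: 6×grapes + 1×pears → weight 47, value 252.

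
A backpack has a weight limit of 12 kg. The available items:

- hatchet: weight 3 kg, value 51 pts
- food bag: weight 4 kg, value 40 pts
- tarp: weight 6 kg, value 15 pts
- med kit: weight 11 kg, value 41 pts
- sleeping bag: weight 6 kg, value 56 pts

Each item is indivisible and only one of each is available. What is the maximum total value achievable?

107 pts

Check high-value combinations within 12 kg:
- hatchet+sleeping bag: weight 3+6=9, value 51+56=107
- food bag+sleeping bag: weight 4+6=10, value 40+56=96
- hatchet+food bag: weight 3+4=7, value 51+40=91
- tarp+sleeping bag: weight 6+6=12, value 15+56=71
Best: 107 pts.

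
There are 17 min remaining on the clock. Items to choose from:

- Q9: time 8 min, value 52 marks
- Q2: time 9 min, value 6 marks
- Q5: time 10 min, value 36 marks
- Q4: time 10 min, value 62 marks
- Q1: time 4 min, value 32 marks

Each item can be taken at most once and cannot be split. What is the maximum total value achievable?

94 marks

Check high-value combinations within 17 min:
- Q4+Q1: time 10+4=14, value 62+32=94
- Q9+Q1: time 8+4=12, value 52+32=84
- Q5+Q1: time 10+4=14, value 36+32=68
- Q4: time 10, value 62
Best: 94 marks.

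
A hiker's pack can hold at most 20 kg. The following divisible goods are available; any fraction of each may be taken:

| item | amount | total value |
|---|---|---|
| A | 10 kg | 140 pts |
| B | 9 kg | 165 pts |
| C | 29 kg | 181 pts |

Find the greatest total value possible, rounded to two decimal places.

Take in order of value per unit:
- B (165/9 per unit): all 9 → value 165, running total 165.00
- A (140/10 per unit): all 10 → value 140, running total 305.00
- C (181/29 per unit): 1 of 29 → value 1×181/29 = 6.2414, running total 311.24
Total 311.24.

311.24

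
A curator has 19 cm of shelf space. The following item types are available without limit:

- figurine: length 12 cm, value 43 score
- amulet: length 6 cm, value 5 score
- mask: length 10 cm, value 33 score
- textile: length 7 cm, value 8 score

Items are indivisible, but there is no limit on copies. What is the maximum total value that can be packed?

Best value-per-unit is figurine at 43/12; filling with it alone gives 1×43 = 43.
Optimal mix: 1×figurine + 1×textile → length 19, value 51.

51 score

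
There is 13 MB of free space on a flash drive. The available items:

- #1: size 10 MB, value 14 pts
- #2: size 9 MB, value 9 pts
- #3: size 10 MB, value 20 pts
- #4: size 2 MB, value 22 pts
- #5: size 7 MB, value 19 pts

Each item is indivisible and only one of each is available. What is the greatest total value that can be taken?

Check high-value combinations within 13 MB:
- #3+#4: size 10+2=12, value 20+22=42
- #4+#5: size 2+7=9, value 22+19=41
- #1+#4: size 10+2=12, value 14+22=36
- #2+#4: size 9+2=11, value 9+22=31
- #4: size 2, value 22
Best: 42 pts.

42 pts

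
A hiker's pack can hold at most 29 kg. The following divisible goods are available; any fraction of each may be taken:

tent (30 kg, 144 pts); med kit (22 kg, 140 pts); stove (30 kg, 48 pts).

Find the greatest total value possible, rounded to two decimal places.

173.60

Take in order of value per unit:
- med kit (140/22 per unit): all 22 → value 140, running total 140.00
- tent (144/30 per unit): 7 of 30 → value 7×144/30 = 33.6000, running total 173.60
Total 173.60.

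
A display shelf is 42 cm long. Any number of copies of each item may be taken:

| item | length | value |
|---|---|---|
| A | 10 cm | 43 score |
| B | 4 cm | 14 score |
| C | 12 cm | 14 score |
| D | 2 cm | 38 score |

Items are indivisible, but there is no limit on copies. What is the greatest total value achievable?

Best value-per-unit is D at 38/2, and filling with it alone uses length 21×2=42. No mix of the others beats 21×38 = 798.

798 score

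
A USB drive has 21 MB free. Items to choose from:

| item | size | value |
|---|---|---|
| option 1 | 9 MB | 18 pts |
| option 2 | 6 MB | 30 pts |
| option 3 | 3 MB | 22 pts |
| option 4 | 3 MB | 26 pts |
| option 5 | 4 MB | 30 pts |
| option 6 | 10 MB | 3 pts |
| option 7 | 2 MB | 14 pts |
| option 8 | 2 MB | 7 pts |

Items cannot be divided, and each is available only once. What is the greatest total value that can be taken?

129 pts

This is a 0/1 knapsack; check combinations near the capacity.
- option 2+option 3+option 4+option 5+option 7+option 8: size 6+3+3+4+2+2=20, value 30+22+26+30+14+7=129
- option 2+option 3+option 4+option 5+option 7: size 6+3+3+4+2=18, value 30+22+26+30+14=122
- option 2+option 3+option 4+option 5+option 8: size 6+3+3+4+2=18, value 30+22+26+30+7=115
- option 1+option 3+option 4+option 5+option 7: size 9+3+3+4+2=21, value 18+22+26+30+14=110
- option 2+option 3+option 4+option 5: size 6+3+3+4=16, value 30+22+26+30=108
Best: 129 pts.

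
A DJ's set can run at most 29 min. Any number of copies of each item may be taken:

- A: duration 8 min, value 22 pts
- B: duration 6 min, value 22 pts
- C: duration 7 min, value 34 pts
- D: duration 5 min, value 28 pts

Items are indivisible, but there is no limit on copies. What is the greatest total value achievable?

Best value-per-unit is D at 28/5; filling with it alone gives 5×28 = 140.
Optimal mix: 2×C + 3×D → duration 29, value 152.

152 pts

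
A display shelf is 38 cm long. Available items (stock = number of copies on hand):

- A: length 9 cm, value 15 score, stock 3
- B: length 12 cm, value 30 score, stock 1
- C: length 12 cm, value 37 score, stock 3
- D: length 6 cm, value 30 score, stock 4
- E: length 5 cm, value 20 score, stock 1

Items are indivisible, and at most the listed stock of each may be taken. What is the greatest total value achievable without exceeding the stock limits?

157 score

Best selections within length 38 and stock limits:
- 1×C + 4×D: length 36, value 157
- 1×A + 4×D + 1×E: length 38, value 155
- 1×B + 4×D: length 36, value 150
- 1×C + 3×D + 1×E: length 35, value 147
Best: 157 score.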